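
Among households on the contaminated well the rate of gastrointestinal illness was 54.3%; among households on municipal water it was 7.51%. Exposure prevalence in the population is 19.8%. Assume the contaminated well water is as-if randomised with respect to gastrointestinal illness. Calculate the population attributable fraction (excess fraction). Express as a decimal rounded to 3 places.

PAF ≈ 0.552

p₁ = 0.543, p₀ = 0.0751.
Overall risk P(Y=1) = π·p₁ + (1−π)·p₀ = 0.198×0.543 + 0.802×0.0751 = 0.16774.
Under exogeneity, PAF = [P(Y=1) − p₀] / P(Y=1).
PAF = (0.16774 − 0.0751) / 0.16774 ≈ 0.5523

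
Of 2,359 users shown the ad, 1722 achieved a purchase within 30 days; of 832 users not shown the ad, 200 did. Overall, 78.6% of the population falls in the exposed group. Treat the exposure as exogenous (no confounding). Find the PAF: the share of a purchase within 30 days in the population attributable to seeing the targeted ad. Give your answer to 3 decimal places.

p₁ = P(outcome | exposed) = 1722/2359 = 0.72997
p₀ = P(outcome | unexposed) = 200/832 = 0.24038
Overall risk P(Y=1) = π·p₁ + (1−π)·p₀ = 0.786×0.72997 + 0.214×0.24038 = 0.6252.
Under exogeneity, PAF = [P(Y=1) − p₀] / P(Y=1).
PAF = (0.6252 − 0.24038) / 0.6252 ≈ 0.6155

PAF ≈ 0.616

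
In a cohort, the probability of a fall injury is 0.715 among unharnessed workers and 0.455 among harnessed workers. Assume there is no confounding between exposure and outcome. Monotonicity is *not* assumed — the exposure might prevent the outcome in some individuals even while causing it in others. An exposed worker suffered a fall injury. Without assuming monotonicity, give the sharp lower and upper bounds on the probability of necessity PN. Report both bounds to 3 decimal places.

0.364 ≤ PN ≤ 0.762

Let p₁ = 0.715, p₀ = 0.455.
Under exogeneity alone the bounds on PN are max{0,(p₁−p₀)/p₁} ≤ PN ≤ min{1,(1−p₀)/p₁}.
  lower = (p₁ − p₀)/p₁ = 0.26 / 0.715 ≈ 0.3636
  upper = min{1, (1 − p₀)/p₁} = 0.545 / 0.715 ≈ 0.7622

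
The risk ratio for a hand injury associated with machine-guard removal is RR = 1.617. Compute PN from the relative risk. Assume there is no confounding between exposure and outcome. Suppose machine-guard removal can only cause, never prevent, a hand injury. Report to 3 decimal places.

Under exogeneity and monotonicity, PN = (RR − 1) / RR = 1 − 1/RR.
PN = (1.617 − 1) / 1.617 = 0.617 / 1.617 ≈ 0.3816

PN ≈ 0.382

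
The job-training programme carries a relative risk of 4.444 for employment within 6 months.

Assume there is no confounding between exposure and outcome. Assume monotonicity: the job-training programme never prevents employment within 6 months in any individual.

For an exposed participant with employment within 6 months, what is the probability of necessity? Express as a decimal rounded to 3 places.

Under exogeneity and monotonicity, PN = (RR − 1) / RR = 1 − 1/RR.
PN = (4.444 − 1) / 4.444 = 3.444 / 4.444 ≈ 0.7750

PN ≈ 0.775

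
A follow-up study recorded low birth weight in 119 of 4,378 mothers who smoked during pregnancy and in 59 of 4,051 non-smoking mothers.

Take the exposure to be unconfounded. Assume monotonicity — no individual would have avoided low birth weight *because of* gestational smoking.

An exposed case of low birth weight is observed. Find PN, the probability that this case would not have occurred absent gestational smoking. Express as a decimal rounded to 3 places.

PN ≈ 0.464

p₁ = P(outcome | exposed) = 119/4378 = 0.027181
p₀ = P(outcome | unexposed) = 59/4051 = 0.014564
Under exogeneity and monotonicity, PN = (p₁ − p₀) / p₁.
PN = (0.027181 − 0.014564) / 0.027181 = 0.012617 / 0.027181 ≈ 0.4642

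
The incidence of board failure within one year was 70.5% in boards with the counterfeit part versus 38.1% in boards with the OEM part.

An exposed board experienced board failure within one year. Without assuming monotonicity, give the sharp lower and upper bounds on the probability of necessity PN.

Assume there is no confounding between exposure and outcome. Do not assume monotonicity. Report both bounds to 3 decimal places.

0.460 ≤ PN ≤ 0.878

p₁ = 0.705, p₀ = 0.381.
Under exogeneity alone the bounds on PN are max{0,(p₁−p₀)/p₁} ≤ PN ≤ min{1,(1−p₀)/p₁}.
  lower = (p₁ − p₀)/p₁ = 0.324 / 0.705 ≈ 0.4596
  upper = min{1, (1 − p₀)/p₁} = 0.619 / 0.705 ≈ 0.8780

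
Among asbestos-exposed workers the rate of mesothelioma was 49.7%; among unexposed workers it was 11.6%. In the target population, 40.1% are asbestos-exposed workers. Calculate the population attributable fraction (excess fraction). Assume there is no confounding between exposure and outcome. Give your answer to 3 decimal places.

p₁ = 0.497, p₀ = 0.116.
Overall risk P(Y=1) = π·p₁ + (1−π)·p₀ = 0.401×0.497 + 0.599×0.116 = 0.26878.
Under exogeneity, PAF = [P(Y=1) − p₀] / P(Y=1).
PAF = (0.26878 − 0.116) / 0.26878 ≈ 0.5684

PAF ≈ 0.568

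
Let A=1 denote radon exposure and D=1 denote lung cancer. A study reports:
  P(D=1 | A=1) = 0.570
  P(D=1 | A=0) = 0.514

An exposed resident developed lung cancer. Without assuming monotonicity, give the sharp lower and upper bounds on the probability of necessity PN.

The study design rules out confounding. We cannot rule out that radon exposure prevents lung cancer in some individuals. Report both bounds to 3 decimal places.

Let p₁ = 0.57, p₀ = 0.514.
Under exogeneity alone the bounds on PN are max{0,(p₁−p₀)/p₁} ≤ PN ≤ min{1,(1−p₀)/p₁}.
  lower = (p₁ − p₀)/p₁ = 0.056 / 0.57 ≈ 0.0982
  upper = min{1, (1 − p₀)/p₁} = 0.486 / 0.57 ≈ 0.8526

0.098 ≤ PN ≤ 0.853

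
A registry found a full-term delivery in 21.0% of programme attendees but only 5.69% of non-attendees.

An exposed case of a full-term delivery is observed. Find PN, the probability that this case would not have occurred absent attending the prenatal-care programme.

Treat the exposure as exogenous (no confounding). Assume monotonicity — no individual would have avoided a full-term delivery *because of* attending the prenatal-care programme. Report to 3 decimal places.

p₁ = 0.21, p₀ = 0.0569.
Under exogeneity and monotonicity, PN = (p₁ − p₀) / p₁.
PN = (0.21 − 0.0569) / 0.21 = 0.1531 / 0.21 ≈ 0.7290

PN ≈ 0.729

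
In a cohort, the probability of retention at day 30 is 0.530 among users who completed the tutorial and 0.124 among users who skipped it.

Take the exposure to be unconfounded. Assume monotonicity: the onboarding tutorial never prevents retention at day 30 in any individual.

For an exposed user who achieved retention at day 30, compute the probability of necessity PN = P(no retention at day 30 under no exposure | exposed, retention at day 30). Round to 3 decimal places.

PN ≈ 0.766

Let p₁ = 0.53, p₀ = 0.124.
Under exogeneity and monotonicity, PN = (p₁ − p₀) / p₁.
PN = (0.53 − 0.124) / 0.53 = 0.406 / 0.53 ≈ 0.7660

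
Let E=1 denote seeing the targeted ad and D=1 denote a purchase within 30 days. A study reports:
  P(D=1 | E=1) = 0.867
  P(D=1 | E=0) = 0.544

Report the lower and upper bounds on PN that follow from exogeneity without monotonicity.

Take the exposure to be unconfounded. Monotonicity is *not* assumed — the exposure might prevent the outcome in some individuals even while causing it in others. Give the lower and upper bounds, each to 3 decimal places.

Let p₁ = 0.867, p₀ = 0.544.
Under exogeneity alone the bounds on PN are max{0,(p₁−p₀)/p₁} ≤ PN ≤ min{1,(1−p₀)/p₁}.
  lower = (p₁ − p₀)/p₁ = 0.323 / 0.867 ≈ 0.3725
  upper = min{1, (1 − p₀)/p₁} = 0.456 / 0.867 ≈ 0.5260

0.373 ≤ PN ≤ 0.526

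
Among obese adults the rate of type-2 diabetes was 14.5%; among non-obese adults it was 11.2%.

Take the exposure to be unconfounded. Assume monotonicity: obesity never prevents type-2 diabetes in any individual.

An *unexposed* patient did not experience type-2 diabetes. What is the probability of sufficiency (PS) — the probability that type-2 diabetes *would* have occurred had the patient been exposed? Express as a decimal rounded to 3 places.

p₁ = 0.145, p₀ = 0.112.
Under exogeneity and monotonicity, PS = (p₁ − p₀) / (1 − p₀).
PS = (0.145 − 0.112) / (1 − 0.112) = 0.033 / 0.888 ≈ 0.0372

PS ≈ 0.037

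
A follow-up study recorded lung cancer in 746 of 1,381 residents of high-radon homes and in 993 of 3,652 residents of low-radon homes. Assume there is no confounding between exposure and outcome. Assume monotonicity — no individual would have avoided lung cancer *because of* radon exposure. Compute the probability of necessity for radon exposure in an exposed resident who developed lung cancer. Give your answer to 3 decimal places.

PN ≈ 0.497

p₁ = P(outcome | exposed) = 746/1381 = 0.54019
p₀ = P(outcome | unexposed) = 993/3652 = 0.27191
Under exogeneity and monotonicity, PN = (p₁ − p₀) / p₁.
PN = (0.54019 − 0.27191) / 0.54019 = 0.26828 / 0.54019 ≈ 0.4966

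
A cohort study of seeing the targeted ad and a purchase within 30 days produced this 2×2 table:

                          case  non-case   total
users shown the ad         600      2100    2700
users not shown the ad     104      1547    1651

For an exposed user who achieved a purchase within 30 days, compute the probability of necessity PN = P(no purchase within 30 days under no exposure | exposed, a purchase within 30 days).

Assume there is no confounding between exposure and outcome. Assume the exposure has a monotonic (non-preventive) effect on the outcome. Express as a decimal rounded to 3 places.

PN ≈ 0.717

p₁ = P(outcome | exposed) = 600/2700 = 0.22222
p₀ = P(outcome | unexposed) = 104/1651 = 0.062992
Under exogeneity and monotonicity, PN = (p₁ − p₀)/p₁.
PN = (0.22222 − 0.062992) / 0.22222 ≈ 0.7165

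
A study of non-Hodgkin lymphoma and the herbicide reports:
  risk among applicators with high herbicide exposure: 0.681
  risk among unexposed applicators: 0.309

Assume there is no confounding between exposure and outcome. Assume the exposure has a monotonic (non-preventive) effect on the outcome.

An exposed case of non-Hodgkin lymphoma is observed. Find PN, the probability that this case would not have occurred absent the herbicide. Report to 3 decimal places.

PN ≈ 0.546

Let p₁ = 0.681, p₀ = 0.309.
Under exogeneity and monotonicity, PN = (p₁ − p₀) / p₁.
PN = (0.681 − 0.309) / 0.681 = 0.372 / 0.681 ≈ 0.5463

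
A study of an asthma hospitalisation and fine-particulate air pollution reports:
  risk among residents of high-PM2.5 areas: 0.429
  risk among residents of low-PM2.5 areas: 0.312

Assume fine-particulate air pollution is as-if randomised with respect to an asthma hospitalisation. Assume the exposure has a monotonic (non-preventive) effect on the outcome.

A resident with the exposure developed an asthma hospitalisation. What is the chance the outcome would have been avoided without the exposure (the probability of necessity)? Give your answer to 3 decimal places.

PN ≈ 0.273

Let p₁ = 0.429, p₀ = 0.312.
Under exogeneity and monotonicity, PN = (p₁ − p₀) / p₁.
PN = (0.429 − 0.312) / 0.429 = 0.117 / 0.429 ≈ 0.2727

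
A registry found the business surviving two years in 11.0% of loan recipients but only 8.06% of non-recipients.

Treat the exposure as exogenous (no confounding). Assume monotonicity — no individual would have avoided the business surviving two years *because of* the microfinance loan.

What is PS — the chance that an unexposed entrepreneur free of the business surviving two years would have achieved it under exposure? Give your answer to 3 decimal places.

PS ≈ 0.032

p₁ = 0.11, p₀ = 0.0806.
Under exogeneity and monotonicity, PS = (p₁ − p₀) / (1 − p₀).
PS = (0.11 − 0.0806) / (1 − 0.0806) = 0.0294 / 0.9194 ≈ 0.0320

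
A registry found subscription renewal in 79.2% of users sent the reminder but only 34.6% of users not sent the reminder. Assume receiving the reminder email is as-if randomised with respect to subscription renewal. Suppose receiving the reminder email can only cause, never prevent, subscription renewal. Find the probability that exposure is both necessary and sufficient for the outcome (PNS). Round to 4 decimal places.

p₁ = 0.792, p₀ = 0.346.
Under exogeneity and monotonicity, PNS = p₁ − p₀.
PNS = 0.792 − 0.346 = 0.446

PNS ≈ 0.4460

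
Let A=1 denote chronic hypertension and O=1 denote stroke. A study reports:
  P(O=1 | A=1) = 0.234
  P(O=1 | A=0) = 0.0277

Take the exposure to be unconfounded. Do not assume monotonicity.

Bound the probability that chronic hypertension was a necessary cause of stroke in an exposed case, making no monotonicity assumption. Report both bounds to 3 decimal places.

0.882 ≤ PN ≤ 1.000

Let p₁ = 0.234, p₀ = 0.0277.
Under exogeneity alone the bounds on PN are max{0,(p₁−p₀)/p₁} ≤ PN ≤ min{1,(1−p₀)/p₁}.
  lower = (p₁ − p₀)/p₁ = 0.2063 / 0.234 ≈ 0.8816
  upper = min{1, (1 − p₀)/p₁} = 0.9723 / 0.234 ≈ 4.1551 → capped at 1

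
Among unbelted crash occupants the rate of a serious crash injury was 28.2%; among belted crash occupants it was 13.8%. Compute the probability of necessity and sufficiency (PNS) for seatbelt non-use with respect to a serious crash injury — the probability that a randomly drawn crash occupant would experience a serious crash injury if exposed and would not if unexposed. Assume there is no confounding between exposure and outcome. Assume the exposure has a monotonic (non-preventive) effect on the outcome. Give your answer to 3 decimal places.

p₁ = 0.282, p₀ = 0.138.
Under exogeneity and monotonicity, PNS = p₁ − p₀.
PNS = 0.282 − 0.138 = 0.144

PNS ≈ 0.144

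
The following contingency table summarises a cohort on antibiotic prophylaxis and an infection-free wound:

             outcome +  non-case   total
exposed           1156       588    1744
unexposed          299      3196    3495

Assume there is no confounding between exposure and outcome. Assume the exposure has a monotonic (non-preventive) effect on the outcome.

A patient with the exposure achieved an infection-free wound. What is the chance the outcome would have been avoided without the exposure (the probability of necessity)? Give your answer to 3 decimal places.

PN ≈ 0.871

p₁ = P(outcome | exposed) = 1156/1744 = 0.66284
p₀ = P(outcome | unexposed) = 299/3495 = 0.085551
Under exogeneity and monotonicity, PN = (p₁ − p₀) / p₁.
PN = (0.66284 − 0.085551) / 0.66284 = 0.57729 / 0.66284 ≈ 0.8709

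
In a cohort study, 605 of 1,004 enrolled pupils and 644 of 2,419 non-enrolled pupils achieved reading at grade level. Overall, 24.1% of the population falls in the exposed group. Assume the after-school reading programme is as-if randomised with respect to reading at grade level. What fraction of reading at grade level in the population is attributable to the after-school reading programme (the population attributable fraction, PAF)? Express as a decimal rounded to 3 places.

PAF ≈ 0.233

p₁ = P(outcome | exposed) = 605/1004 = 0.60259
p₀ = P(outcome | unexposed) = 644/2419 = 0.26623
Overall risk P(Y=1) = π·p₁ + (1−π)·p₀ = 0.241×0.60259 + 0.759×0.26623 = 0.34729.
Under exogeneity, PAF = [P(Y=1) − p₀] / P(Y=1).
PAF = (0.34729 − 0.26623) / 0.34729 ≈ 0.2334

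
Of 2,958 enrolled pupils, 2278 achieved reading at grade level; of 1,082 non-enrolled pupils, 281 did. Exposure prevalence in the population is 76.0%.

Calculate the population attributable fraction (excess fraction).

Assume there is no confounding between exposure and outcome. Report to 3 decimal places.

PAF ≈ 0.599

p₁ = P(outcome | exposed) = 2278/2958 = 0.77011
p₀ = P(outcome | unexposed) = 281/1082 = 0.2597
Overall risk P(Y=1) = π·p₁ + (1−π)·p₀ = 0.76×0.77011 + 0.24×0.2597 = 0.64762.
Under exogeneity, PAF = [P(Y=1) − p₀] / P(Y=1).
PAF = (0.64762 − 0.2597) / 0.64762 ≈ 0.5990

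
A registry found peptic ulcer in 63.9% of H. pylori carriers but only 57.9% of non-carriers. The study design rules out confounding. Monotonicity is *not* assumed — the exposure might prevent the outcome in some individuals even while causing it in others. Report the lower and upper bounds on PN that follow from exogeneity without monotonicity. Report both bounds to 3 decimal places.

p₁ = 0.639, p₀ = 0.579.
Under exogeneity alone the bounds on PN are max{0,(p₁−p₀)/p₁} ≤ PN ≤ min{1,(1−p₀)/p₁}.
  lower = (p₁ − p₀)/p₁ = 0.06 / 0.639 ≈ 0.0939
  upper = min{1, (1 − p₀)/p₁} = 0.421 / 0.639 ≈ 0.6588

0.094 ≤ PN ≤ 0.659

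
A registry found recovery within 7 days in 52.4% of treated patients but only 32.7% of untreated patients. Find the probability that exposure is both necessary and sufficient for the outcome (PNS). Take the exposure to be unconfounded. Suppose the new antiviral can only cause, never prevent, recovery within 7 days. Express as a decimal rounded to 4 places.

PNS ≈ 0.1970

p₁ = 0.524, p₀ = 0.327.
Under exogeneity and monotonicity, PNS = p₁ − p₀.
PNS = 0.524 − 0.327 = 0.197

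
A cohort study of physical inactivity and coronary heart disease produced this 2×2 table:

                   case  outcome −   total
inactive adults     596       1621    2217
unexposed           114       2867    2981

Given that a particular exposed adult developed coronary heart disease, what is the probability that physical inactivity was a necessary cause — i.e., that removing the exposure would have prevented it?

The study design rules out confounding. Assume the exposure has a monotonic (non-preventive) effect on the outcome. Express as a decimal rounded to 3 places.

PN ≈ 0.858

p₁ = P(outcome | exposed) = 596/2217 = 0.26883
p₀ = P(outcome | unexposed) = 114/2981 = 0.038242
Under exogeneity and monotonicity, PN = (p₁ − p₀)/p₁.
PN = (0.26883 − 0.038242) / 0.26883 ≈ 0.8577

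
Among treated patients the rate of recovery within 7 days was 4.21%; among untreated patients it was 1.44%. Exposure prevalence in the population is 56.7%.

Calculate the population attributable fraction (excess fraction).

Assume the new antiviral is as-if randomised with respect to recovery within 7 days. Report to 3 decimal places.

p₁ = 0.0421, p₀ = 0.0144.
Overall risk P(Y=1) = π·p₁ + (1−π)·p₀ = 0.567×0.0421 + 0.433×0.0144 = 0.030106.
Under exogeneity, PAF = [P(Y=1) − p₀] / P(Y=1).
PAF = (0.030106 − 0.0144) / 0.030106 ≈ 0.5217

PAF ≈ 0.522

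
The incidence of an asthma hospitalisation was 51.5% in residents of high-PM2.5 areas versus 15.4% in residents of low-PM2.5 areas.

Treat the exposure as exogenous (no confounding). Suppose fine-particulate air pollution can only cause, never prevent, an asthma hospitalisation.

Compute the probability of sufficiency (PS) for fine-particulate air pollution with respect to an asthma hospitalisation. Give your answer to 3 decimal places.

PS ≈ 0.427

p₁ = 0.515, p₀ = 0.154.
Under exogeneity and monotonicity, PS = (p₁ − p₀) / (1 − p₀).
PS = (0.515 − 0.154) / (1 − 0.154) = 0.361 / 0.846 ≈ 0.4267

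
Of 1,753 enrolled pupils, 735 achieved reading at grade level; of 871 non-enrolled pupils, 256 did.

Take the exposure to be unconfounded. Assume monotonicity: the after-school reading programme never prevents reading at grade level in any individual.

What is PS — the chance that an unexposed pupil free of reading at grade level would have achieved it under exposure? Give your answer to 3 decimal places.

p₁ = P(outcome | exposed) = 735/1753 = 0.41928
p₀ = P(outcome | unexposed) = 256/871 = 0.29392
Under exogeneity and monotonicity, PS = (p₁ − p₀) / (1 − p₀).
PS = (0.41928 − 0.29392) / (1 − 0.29392) = 0.12537 / 0.70608 ≈ 0.1776

PS ≈ 0.178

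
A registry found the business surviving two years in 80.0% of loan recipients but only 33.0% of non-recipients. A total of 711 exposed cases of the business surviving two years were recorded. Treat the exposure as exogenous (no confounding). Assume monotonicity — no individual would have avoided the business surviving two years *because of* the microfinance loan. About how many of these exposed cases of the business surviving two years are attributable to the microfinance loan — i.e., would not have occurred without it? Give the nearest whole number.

about 418 cases

p₁ = 0.8, p₀ = 0.33.
PN = (p₁ − p₀)/p₁ = (0.8 − 0.33) / 0.8 ≈ 0.58750.
Attributable cases ≈ PN × (exposed cases) = 0.58750 × 711 ≈ 417.71.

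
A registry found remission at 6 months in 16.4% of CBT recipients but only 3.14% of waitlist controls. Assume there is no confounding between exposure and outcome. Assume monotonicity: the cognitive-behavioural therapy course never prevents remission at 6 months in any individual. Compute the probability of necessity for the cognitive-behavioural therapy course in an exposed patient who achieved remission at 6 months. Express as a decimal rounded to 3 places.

p₁ = 0.164, p₀ = 0.0314.
Under exogeneity and monotonicity, PN = (p₁ − p₀) / p₁.
PN = (0.164 − 0.0314) / 0.164 = 0.1326 / 0.164 ≈ 0.8085

PN ≈ 0.809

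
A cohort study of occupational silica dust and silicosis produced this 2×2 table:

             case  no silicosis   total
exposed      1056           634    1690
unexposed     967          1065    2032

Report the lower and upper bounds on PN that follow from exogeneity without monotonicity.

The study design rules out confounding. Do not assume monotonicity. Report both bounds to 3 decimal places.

0.238 ≤ PN ≤ 0.839

p₁ = P(outcome | exposed) = 1056/1690 = 0.62485
p₀ = P(outcome | unexposed) = 967/2032 = 0.47589
Under exogeneity alone the bounds on PN are max{0,(p₁−p₀)/p₁} ≤ PN ≤ min{1,(1−p₀)/p₁}.
  lower = (p₁ − p₀)/p₁ = 0.14897 / 0.62485 ≈ 0.2384
  upper = min{1, (1 − p₀)/p₁} = 0.52411 / 0.62485 ≈ 0.8388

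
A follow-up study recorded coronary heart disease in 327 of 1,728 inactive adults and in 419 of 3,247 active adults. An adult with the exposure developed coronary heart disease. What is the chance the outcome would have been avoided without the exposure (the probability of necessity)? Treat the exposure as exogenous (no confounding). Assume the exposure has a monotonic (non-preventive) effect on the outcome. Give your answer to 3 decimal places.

PN ≈ 0.318

p₁ = P(outcome | exposed) = 327/1728 = 0.18924
p₀ = P(outcome | unexposed) = 419/3247 = 0.12904
Under exogeneity and monotonicity, PN = (p₁ − p₀) / p₁.
PN = (0.18924 − 0.12904) / 0.18924 = 0.060194 / 0.18924 ≈ 0.3181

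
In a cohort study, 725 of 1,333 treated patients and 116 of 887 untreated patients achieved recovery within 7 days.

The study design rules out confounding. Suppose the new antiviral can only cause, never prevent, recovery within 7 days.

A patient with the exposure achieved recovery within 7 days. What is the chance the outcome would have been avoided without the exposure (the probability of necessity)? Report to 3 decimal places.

p₁ = P(outcome | exposed) = 725/1333 = 0.54389
p₀ = P(outcome | unexposed) = 116/887 = 0.13078
Under exogeneity and monotonicity, PN = (p₁ − p₀) / p₁.
PN = (0.54389 − 0.13078) / 0.54389 = 0.41311 / 0.54389 ≈ 0.7595

PN ≈ 0.760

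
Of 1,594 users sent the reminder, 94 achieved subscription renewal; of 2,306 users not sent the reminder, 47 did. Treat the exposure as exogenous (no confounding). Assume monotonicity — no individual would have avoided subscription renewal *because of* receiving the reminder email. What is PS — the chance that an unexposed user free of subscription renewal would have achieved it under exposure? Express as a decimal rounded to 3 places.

PS ≈ 0.039

p₁ = P(outcome | exposed) = 94/1594 = 0.058971
p₀ = P(outcome | unexposed) = 47/2306 = 0.020382
Under exogeneity and monotonicity, PS = (p₁ − p₀) / (1 − p₀).
PS = (0.058971 − 0.020382) / (1 − 0.020382) = 0.03859 / 0.97962 ≈ 0.0394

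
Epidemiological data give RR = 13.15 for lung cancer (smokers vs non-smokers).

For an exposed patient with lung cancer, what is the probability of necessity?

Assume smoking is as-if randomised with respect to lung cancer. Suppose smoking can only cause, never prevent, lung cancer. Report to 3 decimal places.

PN ≈ 0.924

Under exogeneity and monotonicity, PN = (RR − 1) / RR = 1 − 1/RR.
PN = (13.15 − 1) / 13.15 = 12.15 / 13.15 ≈ 0.9240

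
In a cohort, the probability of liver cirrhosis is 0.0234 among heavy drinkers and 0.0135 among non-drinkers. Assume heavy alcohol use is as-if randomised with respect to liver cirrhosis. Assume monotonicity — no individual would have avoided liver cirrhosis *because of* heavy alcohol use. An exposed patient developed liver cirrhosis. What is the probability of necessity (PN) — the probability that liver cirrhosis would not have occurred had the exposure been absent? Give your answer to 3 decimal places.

PN ≈ 0.423

Let p₁ = 0.0234, p₀ = 0.0135.
Under exogeneity and monotonicity, PN = (p₁ − p₀) / p₁.
PN = (0.0234 − 0.0135) / 0.0234 = 0.0099 / 0.0234 ≈ 0.4231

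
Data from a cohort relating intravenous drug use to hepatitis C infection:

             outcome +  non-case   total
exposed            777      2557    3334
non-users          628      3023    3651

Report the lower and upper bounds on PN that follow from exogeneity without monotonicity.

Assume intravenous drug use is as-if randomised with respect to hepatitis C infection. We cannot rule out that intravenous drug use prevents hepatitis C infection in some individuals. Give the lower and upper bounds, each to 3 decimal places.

0.262 ≤ PN ≤ 1.000

p₁ = P(outcome | exposed) = 777/3334 = 0.23305
p₀ = P(outcome | unexposed) = 628/3651 = 0.17201
Under exogeneity alone the bounds on PN are max{0,(p₁−p₀)/p₁} ≤ PN ≤ min{1,(1−p₀)/p₁}.
  lower = (p₁ − p₀)/p₁ = 0.061046 / 0.23305 ≈ 0.2619
  upper = min{1, (1 − p₀)/p₁} = 0.82799 / 0.23305 ≈ 3.5528 → capped at 1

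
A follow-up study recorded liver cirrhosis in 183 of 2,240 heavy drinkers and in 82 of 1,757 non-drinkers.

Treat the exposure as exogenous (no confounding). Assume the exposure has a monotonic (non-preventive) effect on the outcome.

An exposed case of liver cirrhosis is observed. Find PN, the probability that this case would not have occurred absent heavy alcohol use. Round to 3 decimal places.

PN ≈ 0.429

p₁ = P(outcome | exposed) = 183/2240 = 0.081696
p₀ = P(outcome | unexposed) = 82/1757 = 0.04667
Under exogeneity and monotonicity, PN = (p₁ − p₀) / p₁.
PN = (0.081696 − 0.04667) / 0.081696 = 0.035026 / 0.081696 ≈ 0.4287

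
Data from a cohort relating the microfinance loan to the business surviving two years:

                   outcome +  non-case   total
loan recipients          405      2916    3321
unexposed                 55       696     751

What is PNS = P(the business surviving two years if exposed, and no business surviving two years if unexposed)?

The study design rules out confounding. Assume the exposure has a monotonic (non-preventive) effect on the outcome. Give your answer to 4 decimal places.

p₁ = P(outcome | exposed) = 405/3321 = 0.12195
p₀ = P(outcome | unexposed) = 55/751 = 0.073236
Under exogeneity and monotonicity, PNS = p₁ − p₀.
PNS = 0.12195 − 0.073236 = 0.048716

PNS ≈ 0.0487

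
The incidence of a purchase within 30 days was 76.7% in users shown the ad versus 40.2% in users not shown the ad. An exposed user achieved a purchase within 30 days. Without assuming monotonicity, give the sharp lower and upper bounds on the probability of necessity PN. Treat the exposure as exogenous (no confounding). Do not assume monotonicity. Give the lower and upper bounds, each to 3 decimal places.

0.476 ≤ PN ≤ 0.780

p₁ = 0.767, p₀ = 0.402.
Under exogeneity alone the bounds on PN are max{0,(p₁−p₀)/p₁} ≤ PN ≤ min{1,(1−p₀)/p₁}.
  lower = (p₁ − p₀)/p₁ = 0.365 / 0.767 ≈ 0.4759
  upper = min{1, (1 − p₀)/p₁} = 0.598 / 0.767 ≈ 0.7797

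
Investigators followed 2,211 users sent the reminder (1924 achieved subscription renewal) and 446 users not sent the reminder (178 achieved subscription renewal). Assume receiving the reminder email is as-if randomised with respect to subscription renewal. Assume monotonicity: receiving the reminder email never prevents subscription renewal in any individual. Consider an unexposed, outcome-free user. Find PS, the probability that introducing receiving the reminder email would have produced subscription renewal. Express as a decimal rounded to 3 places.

p₁ = P(outcome | exposed) = 1924/2211 = 0.87019
p₀ = P(outcome | unexposed) = 178/446 = 0.3991
Under exogeneity and monotonicity, PS = (p₁ − p₀) / (1 − p₀).
PS = (0.87019 − 0.3991) / (1 − 0.3991) = 0.47109 / 0.6009 ≈ 0.7840

PS ≈ 0.784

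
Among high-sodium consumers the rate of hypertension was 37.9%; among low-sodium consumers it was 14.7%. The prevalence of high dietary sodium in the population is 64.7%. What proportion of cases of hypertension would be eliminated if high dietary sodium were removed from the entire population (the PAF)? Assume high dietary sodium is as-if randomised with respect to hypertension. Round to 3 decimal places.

p₁ = 0.379, p₀ = 0.147.
Overall risk P(Y=1) = π·p₁ + (1−π)·p₀ = 0.647×0.379 + 0.353×0.147 = 0.2971.
Under exogeneity, PAF = [P(Y=1) − p₀] / P(Y=1).
PAF = (0.2971 − 0.147) / 0.2971 ≈ 0.5052

PAF ≈ 0.505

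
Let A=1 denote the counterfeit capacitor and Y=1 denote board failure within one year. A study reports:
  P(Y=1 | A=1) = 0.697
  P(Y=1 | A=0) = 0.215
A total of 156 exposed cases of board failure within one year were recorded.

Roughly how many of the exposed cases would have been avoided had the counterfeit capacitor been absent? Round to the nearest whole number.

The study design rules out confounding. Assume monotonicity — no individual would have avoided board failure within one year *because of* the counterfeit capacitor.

about 108 cases

Let p₁ = 0.697, p₀ = 0.215.
PN = (p₁ − p₀)/p₁ = (0.697 − 0.215) / 0.697 ≈ 0.69154.
Attributable cases ≈ PN × (exposed cases) = 0.69154 × 156 ≈ 107.88.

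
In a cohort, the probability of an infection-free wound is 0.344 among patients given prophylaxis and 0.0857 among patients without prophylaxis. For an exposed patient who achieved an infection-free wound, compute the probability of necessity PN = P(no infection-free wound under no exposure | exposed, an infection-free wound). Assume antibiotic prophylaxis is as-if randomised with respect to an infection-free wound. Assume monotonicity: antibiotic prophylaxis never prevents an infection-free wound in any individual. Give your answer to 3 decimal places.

PN ≈ 0.751

Let p₁ = 0.344, p₀ = 0.0857.
Under exogeneity and monotonicity, PN = (p₁ − p₀) / p₁.
PN = (0.344 − 0.0857) / 0.344 = 0.2583 / 0.344 ≈ 0.7509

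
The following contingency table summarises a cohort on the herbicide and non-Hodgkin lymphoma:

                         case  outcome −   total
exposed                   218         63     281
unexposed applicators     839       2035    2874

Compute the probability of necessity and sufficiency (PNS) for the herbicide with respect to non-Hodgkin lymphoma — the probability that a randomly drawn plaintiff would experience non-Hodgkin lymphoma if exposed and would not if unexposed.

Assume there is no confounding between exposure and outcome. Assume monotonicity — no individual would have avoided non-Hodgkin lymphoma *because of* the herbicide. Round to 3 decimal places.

p₁ = P(outcome | exposed) = 218/281 = 0.7758
p₀ = P(outcome | unexposed) = 839/2874 = 0.29193
Under exogeneity and monotonicity, PNS = p₁ − p₀.
PNS = 0.7758 − 0.29193 = 0.48387

PNS ≈ 0.484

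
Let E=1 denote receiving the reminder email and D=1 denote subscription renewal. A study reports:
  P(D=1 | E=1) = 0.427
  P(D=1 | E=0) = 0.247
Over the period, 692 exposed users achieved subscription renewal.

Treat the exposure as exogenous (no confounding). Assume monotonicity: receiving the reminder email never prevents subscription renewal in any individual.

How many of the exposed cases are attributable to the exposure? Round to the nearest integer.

Let p₁ = 0.427, p₀ = 0.247.
PN = (p₁ − p₀)/p₁ = (0.427 − 0.247) / 0.427 ≈ 0.42155.
Attributable cases ≈ PN × (exposed cases) = 0.42155 × 692 ≈ 291.71.

about 292 cases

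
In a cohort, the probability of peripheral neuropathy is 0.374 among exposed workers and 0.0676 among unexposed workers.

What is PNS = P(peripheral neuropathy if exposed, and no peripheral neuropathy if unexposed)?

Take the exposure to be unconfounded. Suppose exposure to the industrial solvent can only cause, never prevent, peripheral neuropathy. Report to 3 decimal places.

Let p₁ = 0.374, p₀ = 0.0676.
Under exogeneity and monotonicity, PNS = p₁ − p₀.
PNS = 0.374 − 0.0676 = 0.3064

PNS ≈ 0.306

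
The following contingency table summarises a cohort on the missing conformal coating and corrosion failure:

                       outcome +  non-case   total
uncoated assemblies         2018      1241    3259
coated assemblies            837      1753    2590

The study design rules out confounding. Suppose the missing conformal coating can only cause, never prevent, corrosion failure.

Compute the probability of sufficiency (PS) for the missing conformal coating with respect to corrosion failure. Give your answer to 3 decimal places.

p₁ = P(outcome | exposed) = 2018/3259 = 0.61921
p₀ = P(outcome | unexposed) = 837/2590 = 0.32317
Under exogeneity and monotonicity, PS = (p₁ − p₀)/(1 − p₀).
PS = (0.61921 − 0.32317) / 0.67683 ≈ 0.4374

PS ≈ 0.437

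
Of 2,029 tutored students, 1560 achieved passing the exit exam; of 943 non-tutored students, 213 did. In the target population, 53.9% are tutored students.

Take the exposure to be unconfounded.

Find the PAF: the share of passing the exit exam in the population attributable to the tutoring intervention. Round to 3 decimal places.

PAF ≈ 0.564

p₁ = P(outcome | exposed) = 1560/2029 = 0.76885
p₀ = P(outcome | unexposed) = 213/943 = 0.22587
Overall risk P(Y=1) = π·p₁ + (1−π)·p₀ = 0.539×0.76885 + 0.461×0.22587 = 0.51854.
Under exogeneity, PAF = [P(Y=1) − p₀] / P(Y=1).
PAF = (0.51854 − 0.22587) / 0.51854 ≈ 0.5644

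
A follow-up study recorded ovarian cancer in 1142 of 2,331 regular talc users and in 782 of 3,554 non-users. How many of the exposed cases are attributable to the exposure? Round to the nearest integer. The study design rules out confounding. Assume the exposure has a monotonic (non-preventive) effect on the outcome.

p₁ = P(outcome | exposed) = 1142/2331 = 0.48992
p₀ = P(outcome | unexposed) = 782/3554 = 0.22003
PN = (p₁ − p₀)/p₁ = (0.48992 − 0.22003) / 0.48992 ≈ 0.55088.
Attributable cases ≈ PN × (exposed cases) = 0.55088 × 1142 ≈ 629.10.

about 629 cases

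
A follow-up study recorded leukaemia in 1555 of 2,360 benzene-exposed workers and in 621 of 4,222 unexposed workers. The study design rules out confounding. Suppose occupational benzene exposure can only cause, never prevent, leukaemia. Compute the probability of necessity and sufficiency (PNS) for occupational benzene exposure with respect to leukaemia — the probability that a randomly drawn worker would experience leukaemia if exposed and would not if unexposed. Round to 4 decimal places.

p₁ = P(outcome | exposed) = 1555/2360 = 0.6589
p₀ = P(outcome | unexposed) = 621/4222 = 0.14709
Under exogeneity and monotonicity, PNS = p₁ − p₀.
PNS = 0.6589 − 0.14709 = 0.51181

PNS ≈ 0.5118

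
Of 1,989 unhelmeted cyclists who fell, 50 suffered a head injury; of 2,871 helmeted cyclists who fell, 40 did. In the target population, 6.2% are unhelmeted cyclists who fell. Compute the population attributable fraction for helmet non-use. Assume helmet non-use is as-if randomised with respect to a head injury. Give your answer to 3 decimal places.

PAF ≈ 0.047

p₁ = P(outcome | exposed) = 50/1989 = 0.025138
p₀ = P(outcome | unexposed) = 40/2871 = 0.013932
Overall risk P(Y=1) = π·p₁ + (1−π)·p₀ = 0.062×0.025138 + 0.938×0.013932 = 0.014627.
Under exogeneity, PAF = [P(Y=1) − p₀] / P(Y=1).
PAF = (0.014627 − 0.013932) / 0.014627 ≈ 0.0475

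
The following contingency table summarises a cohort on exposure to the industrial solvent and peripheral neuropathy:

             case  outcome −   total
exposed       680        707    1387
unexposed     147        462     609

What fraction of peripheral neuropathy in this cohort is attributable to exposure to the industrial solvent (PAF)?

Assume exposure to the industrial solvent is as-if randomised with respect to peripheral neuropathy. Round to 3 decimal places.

PAF ≈ 0.417

p₁ = P(outcome | exposed) = 680/1387 = 0.49027
p₀ = P(outcome | unexposed) = 147/609 = 0.24138
Exposure prevalence π = 1387/1996 = 0.69489; overall risk P(Y=1) = 0.41433.
Under exogeneity, PAF = [P(Y=1) − p₀]/P(Y=1).
PAF = (0.41433 − 0.24138) / 0.41433 ≈ 0.4174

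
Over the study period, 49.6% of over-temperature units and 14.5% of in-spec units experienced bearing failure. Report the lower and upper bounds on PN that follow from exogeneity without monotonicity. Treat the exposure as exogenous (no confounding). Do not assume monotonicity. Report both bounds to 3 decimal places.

p₁ = 0.496, p₀ = 0.145.
Under exogeneity alone the bounds on PN are max{0,(p₁−p₀)/p₁} ≤ PN ≤ min{1,(1−p₀)/p₁}.
  lower = (p₁ − p₀)/p₁ = 0.351 / 0.496 ≈ 0.7077
  upper = min{1, (1 − p₀)/p₁} = 0.855 / 0.496 ≈ 1.7238 → capped at 1

0.708 ≤ PN ≤ 1.000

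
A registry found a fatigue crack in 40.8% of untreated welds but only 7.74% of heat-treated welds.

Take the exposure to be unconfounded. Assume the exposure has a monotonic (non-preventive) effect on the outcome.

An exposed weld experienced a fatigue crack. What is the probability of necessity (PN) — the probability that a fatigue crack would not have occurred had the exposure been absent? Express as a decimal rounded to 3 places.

PN ≈ 0.810

p₁ = 0.408, p₀ = 0.0774.
Under exogeneity and monotonicity, PN = (p₁ − p₀) / p₁.
PN = (0.408 − 0.0774) / 0.408 = 0.3306 / 0.408 ≈ 0.8103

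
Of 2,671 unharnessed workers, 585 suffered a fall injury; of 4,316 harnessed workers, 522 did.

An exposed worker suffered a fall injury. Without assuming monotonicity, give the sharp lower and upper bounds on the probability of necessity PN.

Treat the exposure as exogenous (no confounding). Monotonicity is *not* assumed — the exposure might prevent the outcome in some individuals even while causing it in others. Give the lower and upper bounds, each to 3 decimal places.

0.448 ≤ PN ≤ 1.000

p₁ = P(outcome | exposed) = 585/2671 = 0.21902
p₀ = P(outcome | unexposed) = 522/4316 = 0.12095
Under exogeneity alone the bounds on PN are max{0,(p₁−p₀)/p₁} ≤ PN ≤ min{1,(1−p₀)/p₁}.
  lower = (p₁ − p₀)/p₁ = 0.098074 / 0.21902 ≈ 0.4478
  upper = min{1, (1 − p₀)/p₁} = 0.87905 / 0.21902 ≈ 4.0136 → capped at 1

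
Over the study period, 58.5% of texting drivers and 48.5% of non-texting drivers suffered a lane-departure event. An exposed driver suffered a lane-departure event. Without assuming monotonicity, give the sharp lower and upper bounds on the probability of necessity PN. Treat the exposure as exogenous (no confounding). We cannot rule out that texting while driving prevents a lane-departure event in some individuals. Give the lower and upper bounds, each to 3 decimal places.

p₁ = 0.585, p₀ = 0.485.
Under exogeneity alone the bounds on PN are max{0,(p₁−p₀)/p₁} ≤ PN ≤ min{1,(1−p₀)/p₁}.
  lower = (p₁ − p₀)/p₁ = 0.1 / 0.585 ≈ 0.1709
  upper = min{1, (1 − p₀)/p₁} = 0.515 / 0.585 ≈ 0.8803

0.171 ≤ PN ≤ 0.880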